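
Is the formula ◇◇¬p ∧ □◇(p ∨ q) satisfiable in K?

Satisfiable

1. ◇◇¬p ∧ □◇(p ∨ q), 0
2. ◇◇¬p, 0
3. □◇(p ∨ q), 0
4. ◇¬p, 1
5. ◇(p ∨ q), 1
6. ¬p, 2
7. p ∨ q, 3
8. q, 3
Accessibility: 0R1, 1R2, 1R3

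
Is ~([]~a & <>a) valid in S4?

Valid in S4

Tableau for the negation []~a & <>a:
1. []~a & <>a, w0
2. []~a, w0   [&-rule on 1]
3. <>a, w0   [&-rule on 1]
4. ~a, w0   [[]-rule on 2 via w0Rw0]
5. a, w1   [<>-rule on 3: fresh world w1, w0Rw1]
6. ~a, w1   [[]-rule on 2 via w0Rw1]
Accessibility: w0Rw0, w0Rw1, w1Rw1
Branch closes: a and ~a both at w1.
Every branch of the negation's tableau closes; the branch above is one of them.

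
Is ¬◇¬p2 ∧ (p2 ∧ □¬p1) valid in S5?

Tableau for the negation ¬(¬◇¬p2 ∧ (p2 ∧ □¬p1)):
1. ¬(¬◇¬p2 ∧ (p2 ∧ □¬p1)), 0
2. ¬(p2 ∧ □¬p1), 0   [¬∧-rule on 1 (branches; this branch)]
3. ¬□¬p1, 0   [¬∧-rule on 2 (branches; this branch)]
4. p1, 1   [¬□-rule on 3: fresh world 1, 0R1]
Accessibility: 0R0, 0R1, 1R0, 1R1
The negation has an open branch (countermodel exists).

Invalid (countermodel exists)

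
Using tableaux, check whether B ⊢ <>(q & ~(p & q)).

Invalid (countermodel exists)

Tableau for the negation ~<>(q & ~(p & q)):
1. ~<>(q & ~(p & q)), 0
2. ~(q & ~(p & q)), 0   [~<>-rule on 1 via 0R0]
3. p & q, 0   [~&-rule on 2 (branches; this branch)]
4. p, 0   [&-rule on 3]
5. q, 0   [&-rule on 3]
Accessibility: 0R0
The negation has an open branch (countermodel exists).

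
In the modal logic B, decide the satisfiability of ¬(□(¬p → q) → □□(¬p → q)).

1. ¬(□(¬p → q) → □□(¬p → q)), 0
2. □(¬p → q), 0   [¬→-rule on 1]
3. ¬□□(¬p → q), 0   [¬→-rule on 1]
4. ¬p → q, 0   [□-rule on 2 via 0R0]
5. q, 0   [→-rule on 4 (branches; this branch)]
6. ¬□(¬p → q), 1   [¬□-rule on 3: fresh world 1, 0R1]
7. ¬p → q, 1   [□-rule on 2 via 0R1]
8. q, 1   [→-rule on 7 (branches; this branch)]
9. ¬(¬p → q), 2   [¬□-rule on 6: fresh world 2, 1R2]
10. ¬p, 2   [¬→-rule on 9]
11. ¬q, 2   [¬→-rule on 9]
Accessibility: 0R0, 0R1, 1R0, 1R1, 1R2, 2R1, 2R2

Satisfiable (open branch found)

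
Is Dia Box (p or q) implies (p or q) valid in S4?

Tableau for the negation not (Dia Box (p or q) implies (p or q)):
1. not (Dia Box (p or q) implies (p or q)), 0
2. Dia Box (p or q), 0
3. not (p or q), 0
4. not p, 0
5. not q, 0
6. Box (p or q), 1
7. p or q, 1
8. q, 1
Accessibility: 0R0, 0R1, 1R1
The negation has an open branch (countermodel exists).

No, not valid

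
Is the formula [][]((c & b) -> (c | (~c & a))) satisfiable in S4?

1. [][]((c & b) -> (c | (~c & a))), 0
2. []((c & b) -> (c | (~c & a))), 0
3. (c & b) -> (c | (~c & a)), 0
4. c | (~c & a), 0
5. ~c & a, 0
6. ~c, 0
7. a, 0
Accessibility: 0R0

Yes, satisfiable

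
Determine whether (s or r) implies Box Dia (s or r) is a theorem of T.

Tableau for the negation not ((s or r) implies Box Dia (s or r)):
1. not ((s or r) implies Box Dia (s or r)), w0
2. s or r, w0   [neg-implies-rule on 1]
3. not Box Dia (s or r), w0   [neg-implies-rule on 1]
4. r, w0   [or-rule on 2 (branches; this branch)]
5. not Dia (s or r), w1   [neg-Box-rule on 3: fresh world w1, w0Rw1]
6. not (s or r), w1   [neg-Dia-rule on 5 via w1Rw1]
7. not s, w1   [neg-or-rule on 6]
8. not r, w1   [neg-or-rule on 6]
Accessibility: w0Rw0, w0Rw1, w1Rw1
The negation has an open branch (countermodel exists).

Invalid (countermodel exists)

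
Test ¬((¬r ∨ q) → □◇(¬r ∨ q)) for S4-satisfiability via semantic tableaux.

1. ¬((¬r ∨ q) → □◇(¬r ∨ q)), u
2. ¬r ∨ q, u
3. ¬□◇(¬r ∨ q), u
4. q, u
5. ¬◇(¬r ∨ q), v
6. ¬(¬r ∨ q), v
7. r, v
8. ¬q, v
Accessibility: uRu, uRv, vRv

Yes, satisfiable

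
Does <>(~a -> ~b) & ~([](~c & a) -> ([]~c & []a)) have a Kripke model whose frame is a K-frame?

1. <>(~a -> ~b) & ~([](~c & a) -> ([]~c & []a)), 0
2. <>(~a -> ~b), 0
3. ~([](~c & a) -> ([]~c & []a)), 0
4. [](~c & a), 0
5. ~([]~c & []a), 0
6. ~[]a, 0
7. ~a -> ~b, 1
8. ~c & a, 1
9. ~c, 1
10. a, 1
11. ~b, 1
12. ~a, 2
13. ~c & a, 2
14. ~c, 2
15. a, 2
Accessibility: 0R1, 0R2
Branch closes: a and ~a both at 2.
Every branch closes; the branch above is one of them.

No, unsatisfiable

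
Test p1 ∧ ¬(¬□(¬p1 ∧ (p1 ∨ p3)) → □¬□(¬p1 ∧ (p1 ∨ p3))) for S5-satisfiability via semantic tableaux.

Unsatisfiable

1. p1 ∧ ¬(¬□(¬p1 ∧ (p1 ∨ p3)) → □¬□(¬p1 ∧ (p1 ∨ p3))), w0
2. p1, w0   [∧-rule on 1]
3. ¬(¬□(¬p1 ∧ (p1 ∨ p3)) → □¬□(¬p1 ∧ (p1 ∨ p3))), w0   [∧-rule on 1]
4. ¬□(¬p1 ∧ (p1 ∨ p3)), w0   [¬→-rule on 3]
5. ¬□¬□(¬p1 ∧ (p1 ∨ p3)), w0   [¬→-rule on 3]
6. ¬(¬p1 ∧ (p1 ∨ p3)), w1   [¬□-rule on 4: fresh world w1, w0Rw1]
7. ¬(p1 ∨ p3), w1   [¬∧-rule on 6 (branches; this branch)]
8. ¬p1, w1   [¬∨-rule on 7]
9. ¬p3, w1   [¬∨-rule on 7]
10. □(¬p1 ∧ (p1 ∨ p3)), w2   [¬□-rule on 5: fresh world w2, w0Rw2]
11. ¬p1 ∧ (p1 ∨ p3), w0   [□-rule on 10 via w2Rw0]
12. ¬p1, w0   [∧-rule on 11]
13. p1 ∨ p3, w0   [∧-rule on 11]
Accessibility: w0Rw0, w0Rw1, w0Rw2, w1Rw0, w1Rw1, w1Rw2, w2Rw0, w2Rw1, w2Rw2
Branch closes: p1 and ¬p1 both at w0.
All branches of the tableau close; one closing branch shown above.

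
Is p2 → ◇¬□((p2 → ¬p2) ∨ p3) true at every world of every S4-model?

Invalid (countermodel exists)

Tableau for the negation ¬(p2 → ◇¬□((p2 → ¬p2) ∨ p3)):
1. ¬(p2 → ◇¬□((p2 → ¬p2) ∨ p3)), 0
2. p2, 0
3. ¬◇¬□((p2 → ¬p2) ∨ p3), 0
4. □((p2 → ¬p2) ∨ p3), 0
5. (p2 → ¬p2) ∨ p3, 0
6. p3, 0
Accessibility: 0R0
The negation has an open branch (countermodel exists).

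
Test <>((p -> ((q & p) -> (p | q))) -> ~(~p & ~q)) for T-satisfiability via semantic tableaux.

Satisfiable

1. <>((p -> ((q & p) -> (p | q))) -> ~(~p & ~q)), w0
2. (p -> ((q & p) -> (p | q))) -> ~(~p & ~q), w1   [<>-rule on 1: fresh world w1, w0Rw1]
3. ~(~p & ~q), w1   [->-rule on 2 (branches; this branch)]
4. q, w1   [~&-rule on 3 (branches; this branch)]
Accessibility: w0Rw0, w0Rw1, w1Rw1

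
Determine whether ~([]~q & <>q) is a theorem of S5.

Yes, valid

Tableau for the negation []~q & <>q:
1. []~q & <>q, u
2. []~q, u   [&-rule on 1]
3. <>q, u   [&-rule on 1]
4. ~q, u   [[]-rule on 2 via uRu]
5. q, v   [<>-rule on 3: fresh world v, uRv]
6. ~q, v   [[]-rule on 2 via uRv]
Accessibility: uRu, uRv, vRu, vRv
Branch closes: q and ~q both at v.
Every branch of the negation's tableau closes; the branch above is one of them.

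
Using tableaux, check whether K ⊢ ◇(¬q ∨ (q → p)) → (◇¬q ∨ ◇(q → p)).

Valid

Tableau for the negation ¬(◇(¬q ∨ (q → p)) → (◇¬q ∨ ◇(q → p))):
1. ¬(◇(¬q ∨ (q → p)) → (◇¬q ∨ ◇(q → p))), u
2. ◇(¬q ∨ (q → p)), u
3. ¬(◇¬q ∨ ◇(q → p)), u
4. ¬◇¬q, u
5. ¬◇(q → p), u
6. ¬q ∨ (q → p), v
7. q, v
8. ¬(q → p), v
9. ¬p, v
10. q → p, v
11. p, v
Accessibility: uRv
Branch closes: p and ¬p both at v.
Every branch of the negation's tableau closes; the branch above is one of them.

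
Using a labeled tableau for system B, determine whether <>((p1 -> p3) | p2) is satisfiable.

Satisfiable (open branch found)

1. <>((p1 -> p3) | p2), w0
2. (p1 -> p3) | p2, w1
3. p2, w1
Accessibility: w0Rw0, w0Rw1, w1Rw0, w1Rw1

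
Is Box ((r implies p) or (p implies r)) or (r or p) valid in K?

Tableau for the negation not (Box ((r implies p) or (p implies r)) or (r or p)):
1. not (Box ((r implies p) or (p implies r)) or (r or p)), 0
2. not Box ((r implies p) or (p implies r)), 0
3. not (r or p), 0
4. not r, 0
5. not p, 0
6. not ((r implies p) or (p implies r)), 1
7. not (r implies p), 1
8. not (p implies r), 1
9. r, 1
10. not p, 1
11. p, 1
12. not r, 1
Accessibility: 0R1
Branch closes: p and not p both at 1.
All branches of the negation close; one closing branch shown above.

Valid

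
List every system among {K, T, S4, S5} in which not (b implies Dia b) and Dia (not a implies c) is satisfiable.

K

K-tableau for the formula:
1. not (b implies Dia b) and Dia (not a implies c), u
2. not (b implies Dia b), u
3. Dia (not a implies c), u
4. b, u
5. not Dia b, u
6. not a implies c, v
7. not b, v
8. c, v
Accessibility: uRv
Complete open branch: satisfiable in K.
T-tableau for the formula:
1. not (b implies Dia b) and Dia (not a implies c), u
2. not (b implies Dia b), u
3. Dia (not a implies c), u
4. b, u
5. not Dia b, u
6. not b, u
Accessibility: uRu
Branch closes: b and not b both at u.
Every branch closes (one shown): unsatisfiable in T, hence also in S4, S5 (every S4/S5-frame is a T-frame).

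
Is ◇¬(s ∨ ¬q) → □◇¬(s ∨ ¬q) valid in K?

No, not valid

Tableau for the negation ¬(◇¬(s ∨ ¬q) → □◇¬(s ∨ ¬q)):
1. ¬(◇¬(s ∨ ¬q) → □◇¬(s ∨ ¬q)), w0
2. ◇¬(s ∨ ¬q), w0   [¬→-rule on 1]
3. ¬□◇¬(s ∨ ¬q), w0   [¬→-rule on 1]
4. ¬(s ∨ ¬q), w1   [◇-rule on 2: fresh world w1, w0Rw1]
5. ¬s, w1   [¬∨-rule on 4]
6. q, w1   [¬∨-rule on 4]
7. ¬◇¬(s ∨ ¬q), w2   [¬□-rule on 3: fresh world w2, w0Rw2]
Accessibility: w0Rw1, w0Rw2
The negation has an open branch (countermodel exists).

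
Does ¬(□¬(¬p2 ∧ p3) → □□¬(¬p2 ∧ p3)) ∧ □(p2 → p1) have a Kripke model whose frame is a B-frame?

1. ¬(□¬(¬p2 ∧ p3) → □□¬(¬p2 ∧ p3)) ∧ □(p2 → p1), 0
2. ¬(□¬(¬p2 ∧ p3) → □□¬(¬p2 ∧ p3)), 0
3. □(p2 → p1), 0
4. □¬(¬p2 ∧ p3), 0
5. ¬□□¬(¬p2 ∧ p3), 0
6. p2 → p1, 0
7. ¬(¬p2 ∧ p3), 0
8. p1, 0
9. ¬p3, 0
10. ¬□¬(¬p2 ∧ p3), 1
11. p2 → p1, 1
12. ¬(¬p2 ∧ p3), 1
13. p1, 1
14. ¬p3, 1
15. ¬p2 ∧ p3, 2
16. ¬p2, 2
17. p3, 2
Accessibility: 0R0, 0R1, 1R0, 1R1, 1R2, 2R1, 2R2

Yes, satisfiable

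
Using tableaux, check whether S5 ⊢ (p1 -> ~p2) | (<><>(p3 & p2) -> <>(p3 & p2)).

Tableau for the negation ~((p1 -> ~p2) | (<><>(p3 & p2) -> <>(p3 & p2))):
1. ~((p1 -> ~p2) | (<><>(p3 & p2) -> <>(p3 & p2))), u
2. ~(p1 -> ~p2), u   [~|-rule on 1]
3. ~(<><>(p3 & p2) -> <>(p3 & p2)), u   [~|-rule on 1]
4. p1, u   [~->-rule on 2]
5. p2, u   [~->-rule on 2]
6. <><>(p3 & p2), u   [~->-rule on 3]
7. ~<>(p3 & p2), u   [~->-rule on 3]
8. ~(p3 & p2), u   [~<>-rule on 7 via uRu]
9. ~p3, u   [~&-rule on 8 (branches; this branch)]
10. <>(p3 & p2), v   [<>-rule on 6: fresh world v, uRv]
11. ~(p3 & p2), v   [~<>-rule on 7 via uRv]
12. ~p2, v   [~&-rule on 11 (branches; this branch)]
13. p3 & p2, w   [<>-rule on 10: fresh world w, vRw]
14. p3, w   [&-rule on 13]
15. p2, w   [&-rule on 13]
16. ~(p3 & p2), w   [~<>-rule on 7 via uRw]
17. ~p2, w   [~&-rule on 16 (branches; this branch)]
Accessibility: uRu, uRv, uRw, vRu, vRv, vRw, wRu, wRv, wRw
Branch closes: p2 and ~p2 both at w.
Every branch of the negation's tableau closes; the branch above is one of them.

Valid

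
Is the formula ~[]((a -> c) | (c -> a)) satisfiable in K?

Unsatisfiable (every branch closes)

1. ~[]((a -> c) | (c -> a)), 0
2. ~((a -> c) | (c -> a)), 1
3. ~(a -> c), 1
4. ~(c -> a), 1
5. a, 1
6. ~c, 1
7. c, 1
8. ~a, 1
Accessibility: 0R1
Branch closes: c and ~c both at 1.
All branches of the tableau close; one closing branch shown above.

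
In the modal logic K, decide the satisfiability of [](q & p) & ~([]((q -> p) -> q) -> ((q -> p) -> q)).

Satisfiable

1. [](q & p) & ~([]((q -> p) -> q) -> ((q -> p) -> q)), u
2. [](q & p), u   [&-rule on 1]
3. ~([]((q -> p) -> q) -> ((q -> p) -> q)), u   [&-rule on 1]
4. []((q -> p) -> q), u   [~->-rule on 3]
5. ~((q -> p) -> q), u   [~->-rule on 3]
6. q -> p, u   [~->-rule on 5]
7. ~q, u   [~->-rule on 5]
8. p, u   [->-rule on 6 (branches; this branch)]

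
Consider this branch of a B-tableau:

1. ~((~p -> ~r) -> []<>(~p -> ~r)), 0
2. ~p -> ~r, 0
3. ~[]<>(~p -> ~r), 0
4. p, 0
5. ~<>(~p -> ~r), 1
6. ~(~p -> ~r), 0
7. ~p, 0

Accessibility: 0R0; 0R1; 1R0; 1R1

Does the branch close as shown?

Yes, closed

Both p and ~p appear at 0.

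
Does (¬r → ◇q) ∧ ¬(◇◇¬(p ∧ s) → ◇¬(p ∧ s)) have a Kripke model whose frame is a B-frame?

Satisfiable

1. (¬r → ◇q) ∧ ¬(◇◇¬(p ∧ s) → ◇¬(p ∧ s)), u
2. ¬r → ◇q, u   [∧-rule on 1]
3. ¬(◇◇¬(p ∧ s) → ◇¬(p ∧ s)), u   [∧-rule on 1]
4. ◇◇¬(p ∧ s), u   [¬→-rule on 3]
5. ¬◇¬(p ∧ s), u   [¬→-rule on 3]
6. p ∧ s, u   [¬◇-rule on 5 via uRu]
7. p, u   [∧-rule on 6]
8. s, u   [∧-rule on 6]
9. ◇q, u   [→-rule on 2 (branches; this branch)]
10. ◇¬(p ∧ s), v   [◇-rule on 4: fresh world v, uRv]
11. p ∧ s, v   [¬◇-rule on 5 via uRv]
12. p, v   [∧-rule on 11]
13. s, v   [∧-rule on 11]
14. q, w   [◇-rule on 9: fresh world w, uRw]
15. p ∧ s, w   [¬◇-rule on 5 via uRw]
16. p, w   [∧-rule on 15]
17. s, w   [∧-rule on 15]
18. ¬(p ∧ s), x   [◇-rule on 10: fresh world x, vRx]
19. ¬s, x   [¬∧-rule on 18 (branches; this branch)]
Accessibility: uRu, uRv, uRw, vRu, vRv, vRx, wRu, wRw, xRv, xRx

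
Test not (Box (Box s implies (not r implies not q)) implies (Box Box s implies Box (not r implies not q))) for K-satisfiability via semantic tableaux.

No, unsatisfiable

1. not (Box (Box s implies (not r implies not q)) implies (Box Box s implies Box (not r implies not q))), w0
2. Box (Box s implies (not r implies not q)), w0
3. not (Box Box s implies Box (not r implies not q)), w0
4. Box Box s, w0
5. not Box (not r implies not q), w0
6. not (not r implies not q), w1
7. not r, w1
8. q, w1
9. Box s implies (not r implies not q), w1
10. Box s, w1
11. not Box s, w1
12. not s, w2
13. s, w2
Accessibility: w0Rw1, w1Rw2
Branch closes: s and not s both at w2.
All branches of the tableau close; one closing branch shown above.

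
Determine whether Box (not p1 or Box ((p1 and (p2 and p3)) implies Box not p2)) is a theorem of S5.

Tableau for the negation not Box (not p1 or Box ((p1 and (p2 and p3)) implies Box not p2)):
1. not Box (not p1 or Box ((p1 and (p2 and p3)) implies Box not p2)), w0
2. not (not p1 or Box ((p1 and (p2 and p3)) implies Box not p2)), w1   [neg-Box-rule on 1: fresh world w1, w0Rw1]
3. p1, w1   [neg-or-rule on 2]
4. not Box ((p1 and (p2 and p3)) implies Box not p2), w1   [neg-or-rule on 2]
5. not ((p1 and (p2 and p3)) implies Box not p2), w2   [neg-Box-rule on 4: fresh world w2, w1Rw2]
6. p1 and (p2 and p3), w2   [neg-implies-rule on 5]
7. not Box not p2, w2   [neg-implies-rule on 5]
8. p1, w2   [and-rule on 6]
9. p2 and p3, w2   [and-rule on 6]
10. p2, w2   [and-rule on 9]
11. p3, w2   [and-rule on 9]
12. p2, w3   [neg-Box-rule on 7: fresh world w3, w2Rw3]
Accessibility: w0Rw0, w0Rw1, w0Rw2, w0Rw3, w1Rw0, w1Rw1, w1Rw2, w1Rw3, w2Rw0, w2Rw1, w2Rw2, w2Rw3, w3Rw0, w3Rw1, w3Rw2, w3Rw3
The negation has an open branch (countermodel exists).

Invalid (countermodel exists)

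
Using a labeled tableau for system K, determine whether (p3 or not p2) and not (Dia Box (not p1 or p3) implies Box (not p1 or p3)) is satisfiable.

Yes, satisfiable

1. (p3 or not p2) and not (Dia Box (not p1 or p3) implies Box (not p1 or p3)), w0
2. p3 or not p2, w0   [and-rule on 1]
3. not (Dia Box (not p1 or p3) implies Box (not p1 or p3)), w0   [and-rule on 1]
4. Dia Box (not p1 or p3), w0   [neg-implies-rule on 3]
5. not Box (not p1 or p3), w0   [neg-implies-rule on 3]
6. not p2, w0   [or-rule on 2 (branches; this branch)]
7. Box (not p1 or p3), w1   [Dia-rule on 4: fresh world w1, w0Rw1]
8. not (not p1 or p3), w2   [neg-Box-rule on 5: fresh world w2, w0Rw2]
9. p1, w2   [neg-or-rule on 8]
10. not p3, w2   [neg-or-rule on 8]
Accessibility: w0Rw1, w0Rw2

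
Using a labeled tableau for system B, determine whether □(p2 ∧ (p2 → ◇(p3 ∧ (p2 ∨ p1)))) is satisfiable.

1. □(p2 ∧ (p2 → ◇(p3 ∧ (p2 ∨ p1)))), u
2. p2 ∧ (p2 → ◇(p3 ∧ (p2 ∨ p1))), u
3. p2, u
4. p2 → ◇(p3 ∧ (p2 ∨ p1)), u
5. ◇(p3 ∧ (p2 ∨ p1)), u
6. p3 ∧ (p2 ∨ p1), v
7. p3, v
8. p2 ∨ p1, v
9. p2 ∧ (p2 → ◇(p3 ∧ (p2 ∨ p1))), v
10. p2, v
11. p2 → ◇(p3 ∧ (p2 ∨ p1)), v
12. p1, v
13. ◇(p3 ∧ (p2 ∨ p1)), v
14. p3 ∧ (p2 ∨ p1), w
15. p3, w
16. p2 ∨ p1, w
17. p1, w
Accessibility: uRu, uRv, vRu, vRv, vRw, wRv, wRw

Satisfiable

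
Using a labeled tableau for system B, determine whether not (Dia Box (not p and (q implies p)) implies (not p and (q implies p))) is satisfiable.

Unsatisfiable (every branch closes)

1. not (Dia Box (not p and (q implies p)) implies (not p and (q implies p))), u
2. Dia Box (not p and (q implies p)), u
3. not (not p and (q implies p)), u
4. not (q implies p), u
5. q, u
6. not p, u
7. Box (not p and (q implies p)), v
8. not p and (q implies p), u
9. q implies p, u
10. not p and (q implies p), v
11. not p, v
12. q implies p, v
13. p, u
Accessibility: uRu, uRv, vRu, vRv
Branch closes: p and not p both at u.
Every branch closes; the branch above is one of them.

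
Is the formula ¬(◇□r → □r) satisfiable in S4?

Satisfiable

1. ¬(◇□r → □r), 0
2. ◇□r, 0   [¬→-rule on 1]
3. ¬□r, 0   [¬→-rule on 1]
4. □r, 1   [◇-rule on 2: fresh world 1, 0R1]
5. r, 1   [□-rule on 4 via 1R1]
6. ¬r, 2   [¬□-rule on 3: fresh world 2, 0R2]
Accessibility: 0R0, 0R1, 0R2, 1R1, 2R2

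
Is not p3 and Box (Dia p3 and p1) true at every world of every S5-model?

No, not valid

Tableau for the negation not (not p3 and Box (Dia p3 and p1)):
1. not (not p3 and Box (Dia p3 and p1)), w0
2. not Box (Dia p3 and p1), w0
3. not (Dia p3 and p1), w1
4. not p1, w1
Accessibility: w0Rw0, w0Rw1, w1Rw0, w1Rw1
The negation has an open branch (countermodel exists).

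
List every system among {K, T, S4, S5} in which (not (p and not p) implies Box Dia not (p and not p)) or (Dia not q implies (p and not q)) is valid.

K-tableau for the negation not ((not (p and not p) implies Box Dia not (p and not p)) or (Dia not q implies (p and not q))):
1. not ((not (p and not p) implies Box Dia not (p and not p)) or (Dia not q implies (p and not q))), w0
2. not (not (p and not p) implies Box Dia not (p and not p)), w0
3. not (Dia not q implies (p and not q)), w0
4. not (p and not p), w0
5. not Box Dia not (p and not p), w0
6. Dia not q, w0
7. not (p and not q), w0
8. p, w0
9. q, w0
10. not Dia not (p and not p), w1
11. not q, w2
Accessibility: w0Rw1, w0Rw2
Complete open branch: countermodel on a K-frame, so not valid in K.
T-tableau for the negation not ((not (p and not p) implies Box Dia not (p and not p)) or (Dia not q implies (p and not q))):
1. not ((not (p and not p) implies Box Dia not (p and not p)) or (Dia not q implies (p and not q))), w0
2. not (not (p and not p) implies Box Dia not (p and not p)), w0
3. not (Dia not q implies (p and not q)), w0
4. not (p and not p), w0
5. not Box Dia not (p and not p), w0
6. Dia not q, w0
7. not (p and not q), w0
8. p, w0
9. q, w0
10. not Dia not (p and not p), w1
11. p and not p, w1
12. p, w1
13. not p, w1
Accessibility: w0Rw0, w0Rw1, w1Rw1
Branch closes: p and not p both at w1.
Every branch closes (one shown): valid in T, hence also in S4, S5 (every theorem of T is a theorem of S4 and S5).

T, S4, S5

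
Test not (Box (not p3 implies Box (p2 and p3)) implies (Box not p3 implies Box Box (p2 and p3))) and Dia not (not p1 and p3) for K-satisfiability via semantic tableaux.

Unsatisfiable

1. not (Box (not p3 implies Box (p2 and p3)) implies (Box not p3 implies Box Box (p2 and p3))) and Dia not (not p1 and p3), 0
2. not (Box (not p3 implies Box (p2 and p3)) implies (Box not p3 implies Box Box (p2 and p3))), 0   [and-rule on 1]
3. Dia not (not p1 and p3), 0   [and-rule on 1]
4. Box (not p3 implies Box (p2 and p3)), 0   [neg-implies-rule on 2]
5. not (Box not p3 implies Box Box (p2 and p3)), 0   [neg-implies-rule on 2]
6. Box not p3, 0   [neg-implies-rule on 5]
7. not Box Box (p2 and p3), 0   [neg-implies-rule on 5]
8. not (not p1 and p3), 1   [Dia-rule on 3: fresh world 1, 0R1]
9. not p3 implies Box (p2 and p3), 1   [Box-rule on 4 via 0R1]
10. not p3, 1   [Box-rule on 6 via 0R1]
11. Box (p2 and p3), 1   [implies-rule on 9 (branches; this branch)]
12. not Box (p2 and p3), 2   [neg-Box-rule on 7: fresh world 2, 0R2]
13. not p3 implies Box (p2 and p3), 2   [Box-rule on 4 via 0R2]
14. not p3, 2   [Box-rule on 6 via 0R2]
15. Box (p2 and p3), 2   [implies-rule on 13 (branches; this branch)]
16. not (p2 and p3), 3   [neg-Box-rule on 12: fresh world 3, 2R3]
17. p2 and p3, 3   [Box-rule on 15 via 2R3]
18. p2, 3   [and-rule on 17]
19. p3, 3   [and-rule on 17]
20. not p3, 3   [neg-and-rule on 16 (branches; this branch)]
Accessibility: 0R1, 0R2, 2R3
Branch closes: p3 and not p3 both at 3.
(One branch shown.) All branches close.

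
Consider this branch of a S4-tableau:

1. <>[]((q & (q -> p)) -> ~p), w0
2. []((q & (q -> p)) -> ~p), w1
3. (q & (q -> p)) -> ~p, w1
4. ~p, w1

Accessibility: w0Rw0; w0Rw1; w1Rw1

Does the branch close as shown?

No world carries both an atom and its negation.

No, open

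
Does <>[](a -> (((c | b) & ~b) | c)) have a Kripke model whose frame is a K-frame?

1. <>[](a -> (((c | b) & ~b) | c)), 0
2. [](a -> (((c | b) & ~b) | c)), 1   [<>-rule on 1: fresh world 1, 0R1]
Accessibility: 0R1

Satisfiable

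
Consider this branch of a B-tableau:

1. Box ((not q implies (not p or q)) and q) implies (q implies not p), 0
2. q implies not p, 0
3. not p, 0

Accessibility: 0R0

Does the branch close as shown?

No, open

There is no literal clash: for every atom and world, at most one sign appears.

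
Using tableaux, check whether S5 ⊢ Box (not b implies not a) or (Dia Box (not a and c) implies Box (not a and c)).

Valid

Tableau for the negation not (Box (not b implies not a) or (Dia Box (not a and c) implies Box (not a and c))):
1. not (Box (not b implies not a) or (Dia Box (not a and c) implies Box (not a and c))), w0
2. not Box (not b implies not a), w0
3. not (Dia Box (not a and c) implies Box (not a and c)), w0
4. Dia Box (not a and c), w0
5. not Box (not a and c), w0
6. not (not b implies not a), w1
7. not b, w1
8. a, w1
9. Box (not a and c), w2
10. not a and c, w0
11. not a, w0
12. c, w0
13. not a and c, w1
14. not a, w1
15. c, w1
Accessibility: w0Rw0, w0Rw1, w0Rw2, w1Rw0, w1Rw1, w1Rw2, w2Rw0, w2Rw1, w2Rw2
Branch closes: a and not a both at w1.
All branches of the negation close; one closing branch shown above.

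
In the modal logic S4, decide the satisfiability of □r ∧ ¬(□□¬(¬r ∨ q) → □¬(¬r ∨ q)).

Unsatisfiable

1. □r ∧ ¬(□□¬(¬r ∨ q) → □¬(¬r ∨ q)), u
2. □r, u
3. ¬(□□¬(¬r ∨ q) → □¬(¬r ∨ q)), u
4. □□¬(¬r ∨ q), u
5. ¬□¬(¬r ∨ q), u
6. r, u
7. □¬(¬r ∨ q), u
8. ¬(¬r ∨ q), u
9. ¬q, u
10. ¬r ∨ q, v
11. r, v
12. □¬(¬r ∨ q), v
13. ¬(¬r ∨ q), v
14. ¬q, v
15. q, v
Accessibility: uRu, uRv, vRv
Branch closes: q and ¬q both at v.
All branches of the tableau close; one closing branch shown above.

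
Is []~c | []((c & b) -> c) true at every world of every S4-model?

Tableau for the negation ~([]~c | []((c & b) -> c)):
1. ~([]~c | []((c & b) -> c)), u
2. ~[]~c, u
3. ~[]((c & b) -> c), u
4. c, v
5. ~((c & b) -> c), w
6. c & b, w
7. ~c, w
8. c, w
9. b, w
Accessibility: uRu, uRv, uRw, vRv, wRw
Branch closes: c and ~c both at w.
All branches of the negation close; one closing branch shown above.

Valid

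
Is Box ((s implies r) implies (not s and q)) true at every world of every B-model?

No, not valid

Tableau for the negation not Box ((s implies r) implies (not s and q)):
1. not Box ((s implies r) implies (not s and q)), u
2. not ((s implies r) implies (not s and q)), v
3. s implies r, v
4. not (not s and q), v
5. r, v
6. not q, v
Accessibility: uRu, uRv, vRu, vRv
The negation has an open branch (countermodel exists).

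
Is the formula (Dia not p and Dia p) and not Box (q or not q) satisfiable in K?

Unsatisfiable

1. (Dia not p and Dia p) and not Box (q or not q), w0
2. Dia not p and Dia p, w0   [and-rule on 1]
3. not Box (q or not q), w0   [and-rule on 1]
4. Dia not p, w0   [and-rule on 2]
5. Dia p, w0   [and-rule on 2]
6. not (q or not q), w1   [neg-Box-rule on 3: fresh world w1, w0Rw1]
7. not q, w1   [neg-or-rule on 6]
8. q, w1   [neg-or-rule on 6]
Accessibility: w0Rw1
Branch closes: q and not q both at w1.
Every branch closes; the branch above is one of them.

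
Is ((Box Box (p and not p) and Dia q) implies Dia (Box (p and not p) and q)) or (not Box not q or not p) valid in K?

Tableau for the negation not (((Box Box (p and not p) and Dia q) implies Dia (Box (p and not p) and q)) or (not Box not q or not p)):
1. not (((Box Box (p and not p) and Dia q) implies Dia (Box (p and not p) and q)) or (not Box not q or not p)), w0
2. not ((Box Box (p and not p) and Dia q) implies Dia (Box (p and not p) and q)), w0
3. not (not Box not q or not p), w0
4. Box Box (p and not p) and Dia q, w0
5. not Dia (Box (p and not p) and q), w0
6. Box not q, w0
7. p, w0
8. Box Box (p and not p), w0
9. Dia q, w0
10. q, w1
11. not (Box (p and not p) and q), w1
12. not q, w1
Accessibility: w0Rw1
Branch closes: q and not q both at w1.
Every branch of the negation's tableau closes; the branch above is one of them.

Valid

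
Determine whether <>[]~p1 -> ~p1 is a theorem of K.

Tableau for the negation ~(<>[]~p1 -> ~p1):
1. ~(<>[]~p1 -> ~p1), 0
2. <>[]~p1, 0   [~->-rule on 1]
3. p1, 0   [~->-rule on 1]
4. []~p1, 1   [<>-rule on 2: fresh world 1, 0R1]
Accessibility: 0R1
The negation has an open branch (countermodel exists).

No, not valid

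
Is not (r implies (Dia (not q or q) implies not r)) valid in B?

Tableau for the negation r implies (Dia (not q or q) implies not r):
1. r implies (Dia (not q or q) implies not r), u
2. Dia (not q or q) implies not r, u
3. not r, u
Accessibility: uRu
The negation has an open branch (countermodel exists).

Not valid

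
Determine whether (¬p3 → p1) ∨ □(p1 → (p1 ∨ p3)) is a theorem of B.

Valid in B

Tableau for the negation ¬((¬p3 → p1) ∨ □(p1 → (p1 ∨ p3))):
1. ¬((¬p3 → p1) ∨ □(p1 → (p1 ∨ p3))), u
2. ¬(¬p3 → p1), u
3. ¬□(p1 → (p1 ∨ p3)), u
4. ¬p3, u
5. ¬p1, u
6. ¬(p1 → (p1 ∨ p3)), v
7. p1, v
8. ¬(p1 ∨ p3), v
9. ¬p1, v
10. ¬p3, v
Accessibility: uRu, uRv, vRu, vRv
Branch closes: p1 and ¬p1 both at v.
Every branch of the negation's tableau closes; the branch above is one of them.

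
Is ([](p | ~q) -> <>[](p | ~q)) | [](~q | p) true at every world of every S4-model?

Yes, valid

Tableau for the negation ~(([](p | ~q) -> <>[](p | ~q)) | [](~q | p)):
1. ~(([](p | ~q) -> <>[](p | ~q)) | [](~q | p)), w0
2. ~([](p | ~q) -> <>[](p | ~q)), w0
3. ~[](~q | p), w0
4. [](p | ~q), w0
5. ~<>[](p | ~q), w0
6. p | ~q, w0
7. ~[](p | ~q), w0
8. ~q, w0
9. ~(~q | p), w1
10. q, w1
11. ~p, w1
12. p | ~q, w1
13. ~[](p | ~q), w1
14. ~q, w1
Accessibility: w0Rw0, w0Rw1, w1Rw1
Branch closes: q and ~q both at w1.
Every branch of the negation's tableau closes; the branch above is one of them.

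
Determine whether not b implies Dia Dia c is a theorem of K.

Not valid

Tableau for the negation not (not b implies Dia Dia c):
1. not (not b implies Dia Dia c), w0
2. not b, w0
3. not Dia Dia c, w0
The negation has an open branch (countermodel exists).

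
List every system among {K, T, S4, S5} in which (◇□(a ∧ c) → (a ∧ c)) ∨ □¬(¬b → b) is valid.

S5

S4-tableau for the negation ¬((◇□(a ∧ c) → (a ∧ c)) ∨ □¬(¬b → b)):
1. ¬((◇□(a ∧ c) → (a ∧ c)) ∨ □¬(¬b → b)), 0
2. ¬(◇□(a ∧ c) → (a ∧ c)), 0
3. ¬□¬(¬b → b), 0
4. ◇□(a ∧ c), 0
5. ¬(a ∧ c), 0
6. ¬c, 0
7. ¬b → b, 1
8. b, 1
9. □(a ∧ c), 2
10. a ∧ c, 2
11. a, 2
12. c, 2
Accessibility: 0R0, 0R1, 0R2, 1R1, 2R2
Complete open branch: countermodel on an S4-frame, so not valid in S4, nor in K, T (the same frame is also a K-frame and a T-frame).
S5-tableau for the negation ¬((◇□(a ∧ c) → (a ∧ c)) ∨ □¬(¬b → b)):
1. ¬((◇□(a ∧ c) → (a ∧ c)) ∨ □¬(¬b → b)), 0
2. ¬(◇□(a ∧ c) → (a ∧ c)), 0
3. ¬□¬(¬b → b), 0
4. ◇□(a ∧ c), 0
5. ¬(a ∧ c), 0
6. ¬c, 0
7. ¬b → b, 1
8. b, 1
9. □(a ∧ c), 2
10. a ∧ c, 0
11. a, 0
12. c, 0
Accessibility: 0R0, 0R1, 0R2, 1R0, 1R1, 1R2, 2R0, 2R1, 2R2
Branch closes: c and ¬c both at 0.
Every branch closes (one shown): valid in S5.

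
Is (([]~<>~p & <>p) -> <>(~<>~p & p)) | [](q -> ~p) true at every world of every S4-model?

Tableau for the negation ~((([]~<>~p & <>p) -> <>(~<>~p & p)) | [](q -> ~p)):
1. ~((([]~<>~p & <>p) -> <>(~<>~p & p)) | [](q -> ~p)), 0
2. ~(([]~<>~p & <>p) -> <>(~<>~p & p)), 0
3. ~[](q -> ~p), 0
4. []~<>~p & <>p, 0
5. ~<>(~<>~p & p), 0
6. []~<>~p, 0
7. <>p, 0
8. ~(~<>~p & p), 0
9. ~<>~p, 0
10. p, 0
11. <>~p, 0
12. ~(q -> ~p), 1
13. q, 1
14. p, 1
15. ~(~<>~p & p), 1
16. ~<>~p, 1
17. <>~p, 1
18. p, 2
19. ~(~<>~p & p), 2
20. ~<>~p, 2
21. <>~p, 2
22. ~p, 3
23. ~(~<>~p & p), 3
24. ~<>~p, 3
25. p, 3
Accessibility: 0R0, 0R1, 0R2, 0R3, 1R1, 2R2, 3R3
Branch closes: p and ~p both at 3.
Every branch of the negation's tableau closes; the branch above is one of them.

Yes, valid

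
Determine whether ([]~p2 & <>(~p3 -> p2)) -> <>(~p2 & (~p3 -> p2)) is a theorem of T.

Yes, valid

Tableau for the negation ~(([]~p2 & <>(~p3 -> p2)) -> <>(~p2 & (~p3 -> p2))):
1. ~(([]~p2 & <>(~p3 -> p2)) -> <>(~p2 & (~p3 -> p2))), w0
2. []~p2 & <>(~p3 -> p2), w0   [~->-rule on 1]
3. ~<>(~p2 & (~p3 -> p2)), w0   [~->-rule on 1]
4. []~p2, w0   [&-rule on 2]
5. <>(~p3 -> p2), w0   [&-rule on 2]
6. ~(~p2 & (~p3 -> p2)), w0   [~<>-rule on 3 via w0Rw0]
7. ~p2, w0   [[]-rule on 4 via w0Rw0]
8. ~(~p3 -> p2), w0   [~&-rule on 6 (branches; this branch)]
9. ~p3, w0   [~->-rule on 8]
10. ~p3 -> p2, w1   [<>-rule on 5: fresh world w1, w0Rw1]
11. ~(~p2 & (~p3 -> p2)), w1   [~<>-rule on 3 via w0Rw1]
12. ~p2, w1   [[]-rule on 4 via w0Rw1]
13. p3, w1   [->-rule on 10 (branches; this branch)]
14. ~(~p3 -> p2), w1   [~&-rule on 11 (branches; this branch)]
15. ~p3, w1   [~->-rule on 14]
Accessibility: w0Rw0, w0Rw1, w1Rw1
Branch closes: p3 and ~p3 both at w1.
Every branch of the negation's tableau closes; the branch above is one of them.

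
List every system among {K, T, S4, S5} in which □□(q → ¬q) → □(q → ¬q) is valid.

T, S4, S5

K-tableau for the negation ¬(□□(q → ¬q) → □(q → ¬q)):
1. ¬(□□(q → ¬q) → □(q → ¬q)), 0
2. □□(q → ¬q), 0   [¬→-rule on 1]
3. ¬□(q → ¬q), 0   [¬→-rule on 1]
4. ¬(q → ¬q), 1   [¬□-rule on 3: fresh world 1, 0R1]
5. q, 1   [¬→-rule on 4]
6. □(q → ¬q), 1   [□-rule on 2 via 0R1]
Accessibility: 0R1
Complete open branch: countermodel on a K-frame, so not valid in K.
T-tableau for the negation ¬(□□(q → ¬q) → □(q → ¬q)):
1. ¬(□□(q → ¬q) → □(q → ¬q)), 0
2. □□(q → ¬q), 0   [¬→-rule on 1]
3. ¬□(q → ¬q), 0   [¬→-rule on 1]
4. □(q → ¬q), 0   [□-rule on 2 via 0R0]
5. q → ¬q, 0   [□-rule on 4 via 0R0]
6. ¬q, 0   [→-rule on 5 (branches; this branch)]
7. ¬(q → ¬q), 1   [¬□-rule on 3: fresh world 1, 0R1]
8. q, 1   [¬→-rule on 7]
9. □(q → ¬q), 1   [□-rule on 2 via 0R1]
10. q → ¬q, 1   [□-rule on 4 via 0R1]
11. ¬q, 1   [→-rule on 10 (branches; this branch)]
Accessibility: 0R0, 0R1, 1R1
Branch closes: q and ¬q both at 1.
Every branch closes (one shown): valid in T, hence also in S4, S5 (every theorem of T is a theorem of S4 and S5).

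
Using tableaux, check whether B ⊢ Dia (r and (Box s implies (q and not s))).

Invalid (countermodel exists)

Tableau for the negation not Dia (r and (Box s implies (q and not s))):
1. not Dia (r and (Box s implies (q and not s))), u
2. not (r and (Box s implies (q and not s))), u
3. not (Box s implies (q and not s)), u
4. Box s, u
5. not (q and not s), u
6. s, u
Accessibility: uRu
The negation has an open branch (countermodel exists).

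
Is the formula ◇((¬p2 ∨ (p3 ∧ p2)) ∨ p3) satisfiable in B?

1. ◇((¬p2 ∨ (p3 ∧ p2)) ∨ p3), w0
2. (¬p2 ∨ (p3 ∧ p2)) ∨ p3, w1   [◇-rule on 1: fresh world w1, w0Rw1]
3. p3, w1   [∨-rule on 2 (branches; this branch)]
Accessibility: w0Rw0, w0Rw1, w1Rw0, w1Rw1

Satisfiable (open branch found)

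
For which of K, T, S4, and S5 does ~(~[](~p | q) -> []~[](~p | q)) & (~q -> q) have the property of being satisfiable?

S5-tableau for the formula:
1. ~(~[](~p | q) -> []~[](~p | q)) & (~q -> q), u
2. ~(~[](~p | q) -> []~[](~p | q)), u
3. ~q -> q, u
4. ~[](~p | q), u
5. ~[]~[](~p | q), u
6. q, u
7. ~(~p | q), v
8. p, v
9. ~q, v
10. [](~p | q), w
11. ~p | q, u
12. ~p | q, v
13. ~p | q, w
14. q, v
Accessibility: uRu, uRv, uRw, vRu, vRv, vRw, wRu, wRv, wRw
Branch closes: q and ~q both at v.
Every branch closes (one shown): unsatisfiable in S5.
S4-tableau for the formula:
1. ~(~[](~p | q) -> []~[](~p | q)) & (~q -> q), u
2. ~(~[](~p | q) -> []~[](~p | q)), u
3. ~q -> q, u
4. ~[](~p | q), u
5. ~[]~[](~p | q), u
6. q, u
7. ~(~p | q), v
8. p, v
9. ~q, v
10. [](~p | q), w
11. ~p | q, w
12. q, w
Accessibility: uRu, uRv, uRw, vRv, wRw
Complete open branch: satisfiable in S4, hence also in K, T (this S4-model is also a K-model and a T-model).

K, T, S4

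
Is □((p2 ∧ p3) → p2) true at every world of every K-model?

Valid in K

Tableau for the negation ¬□((p2 ∧ p3) → p2):
1. ¬□((p2 ∧ p3) → p2), w0
2. ¬((p2 ∧ p3) → p2), w1   [¬□-rule on 1: fresh world w1, w0Rw1]
3. p2 ∧ p3, w1   [¬→-rule on 2]
4. ¬p2, w1   [¬→-rule on 2]
5. p2, w1   [∧-rule on 3]
6. p3, w1   [∧-rule on 3]
Accessibility: w0Rw1
Branch closes: p2 and ¬p2 both at w1.
All branches of the negation close; one closing branch shown above.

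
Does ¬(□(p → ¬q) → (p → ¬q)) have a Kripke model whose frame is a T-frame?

1. ¬(□(p → ¬q) → (p → ¬q)), u
2. □(p → ¬q), u
3. ¬(p → ¬q), u
4. p, u
5. q, u
6. p → ¬q, u
7. ¬q, u
Accessibility: uRu
Branch closes: q and ¬q both at u.
Every branch closes; the branch above is one of them.

Unsatisfiable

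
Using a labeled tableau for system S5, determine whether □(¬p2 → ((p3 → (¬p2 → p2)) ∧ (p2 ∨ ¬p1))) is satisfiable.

Satisfiable (open branch found)

1. □(¬p2 → ((p3 → (¬p2 → p2)) ∧ (p2 ∨ ¬p1))), u
2. ¬p2 → ((p3 → (¬p2 → p2)) ∧ (p2 ∨ ¬p1)), u   [□-rule on 1 via uRu]
3. (p3 → (¬p2 → p2)) ∧ (p2 ∨ ¬p1), u   [→-rule on 2 (branches; this branch)]
4. p3 → (¬p2 → p2), u   [∧-rule on 3]
5. p2 ∨ ¬p1, u   [∧-rule on 3]
6. ¬p2 → p2, u   [→-rule on 4 (branches; this branch)]
7. ¬p1, u   [∨-rule on 5 (branches; this branch)]
8. p2, u   [→-rule on 6 (branches; this branch)]
Accessibility: uRu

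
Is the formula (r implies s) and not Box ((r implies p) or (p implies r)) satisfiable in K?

1. (r implies s) and not Box ((r implies p) or (p implies r)), 0
2. r implies s, 0   [and-rule on 1]
3. not Box ((r implies p) or (p implies r)), 0   [and-rule on 1]
4. s, 0   [implies-rule on 2 (branches; this branch)]
5. not ((r implies p) or (p implies r)), 1   [neg-Box-rule on 3: fresh world 1, 0R1]
6. not (r implies p), 1   [neg-or-rule on 5]
7. not (p implies r), 1   [neg-or-rule on 5]
8. r, 1   [neg-implies-rule on 6]
9. not p, 1   [neg-implies-rule on 6]
10. p, 1   [neg-implies-rule on 7]
11. not r, 1   [neg-implies-rule on 7]
Accessibility: 0R1
Branch closes: p and not p both at 1.
Every branch closes; the branch above is one of them.

No, unsatisfiable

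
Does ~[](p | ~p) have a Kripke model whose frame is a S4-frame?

Unsatisfiable (every branch closes)

1. ~[](p | ~p), u
2. ~(p | ~p), v   [~[]-rule on 1: fresh world v, uRv]
3. ~p, v   [~|-rule on 2]
4. p, v   [~|-rule on 2]
Accessibility: uRu, uRv, vRv
Branch closes: p and ~p both at v.
Every branch closes; the branch above is one of them.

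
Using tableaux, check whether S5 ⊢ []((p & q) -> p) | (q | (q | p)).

Valid in S5

Tableau for the negation ~([]((p & q) -> p) | (q | (q | p))):
1. ~([]((p & q) -> p) | (q | (q | p))), u
2. ~[]((p & q) -> p), u
3. ~(q | (q | p)), u
4. ~q, u
5. ~(q | p), u
6. ~p, u
7. ~((p & q) -> p), v
8. p & q, v
9. ~p, v
10. p, v
11. q, v
Accessibility: uRu, uRv, vRu, vRv
Branch closes: p and ~p both at v.
All branches of the negation close; one closing branch shown above.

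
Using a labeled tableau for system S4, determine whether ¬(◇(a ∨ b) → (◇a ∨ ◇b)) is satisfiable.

1. ¬(◇(a ∨ b) → (◇a ∨ ◇b)), 0
2. ◇(a ∨ b), 0
3. ¬(◇a ∨ ◇b), 0
4. ¬◇a, 0
5. ¬◇b, 0
6. ¬a, 0
7. ¬b, 0
8. a ∨ b, 1
9. ¬a, 1
10. ¬b, 1
11. b, 1
Accessibility: 0R0, 0R1, 1R1
Branch closes: b and ¬b both at 1.
All branches of the tableau close; one closing branch shown above.

Unsatisfiable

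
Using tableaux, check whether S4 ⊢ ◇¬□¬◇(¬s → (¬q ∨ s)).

Tableau for the negation ¬◇¬□¬◇(¬s → (¬q ∨ s)):
1. ¬◇¬□¬◇(¬s → (¬q ∨ s)), 0
2. □¬◇(¬s → (¬q ∨ s)), 0
3. ¬◇(¬s → (¬q ∨ s)), 0
4. ¬(¬s → (¬q ∨ s)), 0
5. ¬s, 0
6. ¬(¬q ∨ s), 0
7. q, 0
Accessibility: 0R0
The negation has an open branch (countermodel exists).

Not valid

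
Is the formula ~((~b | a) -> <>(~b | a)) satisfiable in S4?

No, unsatisfiable

1. ~((~b | a) -> <>(~b | a)), w0
2. ~b | a, w0
3. ~<>(~b | a), w0
4. ~(~b | a), w0
5. b, w0
6. ~a, w0
7. a, w0
Accessibility: w0Rw0
Branch closes: a and ~a both at w0.
Every branch closes; the branch above is one of them.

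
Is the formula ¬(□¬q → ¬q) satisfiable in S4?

No, unsatisfiable

1. ¬(□¬q → ¬q), w0
2. □¬q, w0
3. q, w0
4. ¬q, w0
Accessibility: w0Rw0
Branch closes: q and ¬q both at w0.
Every branch closes; the branch above is one of them.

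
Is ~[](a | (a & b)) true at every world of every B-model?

Tableau for the negation [](a | (a & b)):
1. [](a | (a & b)), 0
2. a | (a & b), 0
3. a & b, 0
4. a, 0
5. b, 0
Accessibility: 0R0
The negation has an open branch (countermodel exists).

Not valid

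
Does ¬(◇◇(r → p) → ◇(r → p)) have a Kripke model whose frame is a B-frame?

1. ¬(◇◇(r → p) → ◇(r → p)), w0
2. ◇◇(r → p), w0   [¬→-rule on 1]
3. ¬◇(r → p), w0   [¬→-rule on 1]
4. ¬(r → p), w0   [¬◇-rule on 3 via w0Rw0]
5. r, w0   [¬→-rule on 4]
6. ¬p, w0   [¬→-rule on 4]
7. ◇(r → p), w1   [◇-rule on 2: fresh world w1, w0Rw1]
8. ¬(r → p), w1   [¬◇-rule on 3 via w0Rw1]
9. r, w1   [¬→-rule on 8]
10. ¬p, w1   [¬→-rule on 8]
11. r → p, w2   [◇-rule on 7: fresh world w2, w1Rw2]
12. p, w2   [→-rule on 11 (branches; this branch)]
Accessibility: w0Rw0, w0Rw1, w1Rw0, w1Rw1, w1Rw2, w2Rw1, w2Rw2

Satisfiable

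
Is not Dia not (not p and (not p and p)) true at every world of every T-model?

Tableau for the negation Dia not (not p and (not p and p)):
1. Dia not (not p and (not p and p)), w0
2. not (not p and (not p and p)), w1
3. not (not p and p), w1
4. not p, w1
Accessibility: w0Rw0, w0Rw1, w1Rw1
The negation has an open branch (countermodel exists).

No, not valid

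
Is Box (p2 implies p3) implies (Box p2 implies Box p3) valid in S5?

Tableau for the negation not (Box (p2 implies p3) implies (Box p2 implies Box p3)):
1. not (Box (p2 implies p3) implies (Box p2 implies Box p3)), u
2. Box (p2 implies p3), u   [neg-implies-rule on 1]
3. not (Box p2 implies Box p3), u   [neg-implies-rule on 1]
4. Box p2, u   [neg-implies-rule on 3]
5. not Box p3, u   [neg-implies-rule on 3]
6. p2 implies p3, u   [Box-rule on 2 via uRu]
7. p2, u   [Box-rule on 4 via uRu]
8. p3, u   [implies-rule on 6 (branches; this branch)]
9. not p3, v   [neg-Box-rule on 5: fresh world v, uRv]
10. p2 implies p3, v   [Box-rule on 2 via uRv]
11. p2, v   [Box-rule on 4 via uRv]
12. p3, v   [implies-rule on 10 (branches; this branch)]
Accessibility: uRu, uRv, vRu, vRv
Branch closes: p3 and not p3 both at v.
Every branch of the negation's tableau closes; the branch above is one of them.

Yes, valid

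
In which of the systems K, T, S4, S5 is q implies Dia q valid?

T, S4, S5

K-tableau for the negation not (q implies Dia q):
1. not (q implies Dia q), w0
2. q, w0   [neg-implies-rule on 1]
3. not Dia q, w0   [neg-implies-rule on 1]
Complete open branch: countermodel on a K-frame, so not valid in K.
T-tableau for the negation not (q implies Dia q):
1. not (q implies Dia q), w0
2. q, w0   [neg-implies-rule on 1]
3. not Dia q, w0   [neg-implies-rule on 1]
4. not q, w0   [neg-Dia-rule on 3 via w0Rw0]
Accessibility: w0Rw0
Branch closes: q and not q both at w0.
Every branch closes (one shown): valid in T, hence also in S4, S5 (every theorem of T is a theorem of S4 and S5).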